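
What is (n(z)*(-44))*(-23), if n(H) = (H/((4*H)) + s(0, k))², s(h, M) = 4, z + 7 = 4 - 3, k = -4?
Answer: 73117/4 ≈ 18279.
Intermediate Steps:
z = -6 (z = -7 + (4 - 3) = -7 + 1 = -6)
n(H) = 289/16 (n(H) = (H/((4*H)) + 4)² = (H*(1/(4*H)) + 4)² = (¼ + 4)² = (17/4)² = 289/16)
(n(z)*(-44))*(-23) = ((289/16)*(-44))*(-23) = -3179/4*(-23) = 73117/4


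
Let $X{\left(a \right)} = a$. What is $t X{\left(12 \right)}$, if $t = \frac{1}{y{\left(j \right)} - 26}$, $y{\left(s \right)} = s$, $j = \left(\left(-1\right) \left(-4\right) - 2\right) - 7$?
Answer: $- \frac{12}{31} \approx -0.3871$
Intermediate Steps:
$j = -5$ ($j = \left(4 - 2\right) - 7 = 2 - 7 = -5$)
$t = - \frac{1}{31}$ ($t = \frac{1}{-5 - 26} = \frac{1}{-31} = - \frac{1}{31} \approx -0.032258$)
$t X{\left(12 \right)} = \left(- \frac{1}{31}\right) 12 = - \frac{12}{31}$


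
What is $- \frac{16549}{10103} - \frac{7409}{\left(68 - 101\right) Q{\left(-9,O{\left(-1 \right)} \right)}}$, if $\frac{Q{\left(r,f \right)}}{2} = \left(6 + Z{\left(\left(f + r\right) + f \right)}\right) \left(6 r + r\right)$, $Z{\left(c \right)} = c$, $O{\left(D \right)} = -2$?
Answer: $- \frac{406822067}{294057918} \approx -1.3835$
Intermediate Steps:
$Q{\left(r,f \right)} = 14 r \left(6 + r + 2 f\right)$ ($Q{\left(r,f \right)} = 2 \left(6 + \left(\left(f + r\right) + f\right)\right) \left(6 r + r\right) = 2 \left(6 + \left(r + 2 f\right)\right) 7 r = 2 \left(6 + r + 2 f\right) 7 r = 2 \cdot 7 r \left(6 + r + 2 f\right) = 14 r \left(6 + r + 2 f\right)$)
$- \frac{16549}{10103} - \frac{7409}{\left(68 - 101\right) Q{\left(-9,O{\left(-1 \right)} \right)}} = - \frac{16549}{10103} - \frac{7409}{\left(68 - 101\right) 14 \left(-9\right) \left(6 - 9 + 2 \left(-2\right)\right)} = \left(-16549\right) \frac{1}{10103} - \frac{7409}{\left(-33\right) 14 \left(-9\right) \left(6 - 9 - 4\right)} = - \frac{16549}{10103} - \frac{7409}{\left(-33\right) 14 \left(-9\right) \left(-7\right)} = - \frac{16549}{10103} - \frac{7409}{\left(-33\right) 882} = - \frac{16549}{10103} - \frac{7409}{-29106} = - \frac{16549}{10103} - - \frac{7409}{29106} = - \frac{16549}{10103} + \frac{7409}{29106} = - \frac{406822067}{294057918}$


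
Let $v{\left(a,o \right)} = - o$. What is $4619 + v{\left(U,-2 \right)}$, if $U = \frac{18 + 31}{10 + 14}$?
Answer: $4621$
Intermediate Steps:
$U = \frac{49}{24} \approx 2.0417$
$4619 + v{\left(U,-2 \right)} = 4619 - -2 = 4619 + 2 = 4621$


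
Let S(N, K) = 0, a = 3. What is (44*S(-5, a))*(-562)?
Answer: 0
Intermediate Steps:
(44*S(-5, a))*(-562) = (44*0)*(-562) = 0*(-562) = 0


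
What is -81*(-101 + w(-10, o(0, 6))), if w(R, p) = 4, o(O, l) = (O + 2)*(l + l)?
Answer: 7857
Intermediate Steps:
o(O, l) = 2*l*(2 + O) (o(O, l) = (2 + O)*(2*l) = 2*l*(2 + O))
-81*(-101 + w(-10, o(0, 6))) = -81*(-101 + 4) = -81*(-97) = 7857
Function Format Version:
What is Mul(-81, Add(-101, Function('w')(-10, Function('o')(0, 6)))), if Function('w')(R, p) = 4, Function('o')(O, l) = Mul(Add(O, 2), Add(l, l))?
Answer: 7857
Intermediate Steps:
Function('o')(O, l) = Mul(2, l, Add(2, O)) (Function('o')(O, l) = Mul(Add(2, O), Mul(2, l)) = Mul(2, l, Add(2, O)))
Mul(-81, Add(-101, Function('w')(-10, Function('o')(0, 6)))) = Mul(-81, Add(-101, 4)) = Mul(-81, -97) = 7857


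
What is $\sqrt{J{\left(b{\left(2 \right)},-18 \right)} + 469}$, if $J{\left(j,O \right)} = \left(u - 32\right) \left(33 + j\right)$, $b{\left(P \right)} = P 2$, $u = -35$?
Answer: $i \sqrt{2010} \approx 44.833 i$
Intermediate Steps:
$b{\left(P \right)} = 2 P$
$J{\left(j,O \right)} = -2211 - 67 j$ ($J{\left(j,O \right)} = \left(-35 - 32\right) \left(33 + j\right) = - 67 \left(33 + j\right) = -2211 - 67 j$)
$\sqrt{J{\left(b{\left(2 \right)},-18 \right)} + 469} = \sqrt{\left(-2211 - 67 \cdot 2 \cdot 2\right) + 469} = \sqrt{\left(-2211 - 268\right) + 469} = \sqrt{-2479 + 469} = \sqrt{-2010} = i \sqrt{2010}$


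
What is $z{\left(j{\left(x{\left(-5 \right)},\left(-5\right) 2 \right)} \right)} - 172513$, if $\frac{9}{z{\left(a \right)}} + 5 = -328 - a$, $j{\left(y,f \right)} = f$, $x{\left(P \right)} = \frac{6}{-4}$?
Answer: $- \frac{55721708}{323} \approx -1.7251 \cdot 10^{5}$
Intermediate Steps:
$x{\left(P \right)} = - \frac{3}{2}$ ($x{\left(P \right)} = 6 \left(- \frac{1}{4}\right) = - \frac{3}{2}$)
$z{\left(a \right)} = \frac{9}{-333 - a}$ ($z{\left(a \right)} = \frac{9}{-5 - \left(328 + a\right)} = \frac{9}{-333 - a}$)
$z{\left(j{\left(x{\left(-5 \right)},\left(-5\right) 2 \right)} \right)} - 172513 = - \frac{9}{333 - 10} - 172513 = - \frac{9}{323} - 172513 = - \frac{55721708}{323}$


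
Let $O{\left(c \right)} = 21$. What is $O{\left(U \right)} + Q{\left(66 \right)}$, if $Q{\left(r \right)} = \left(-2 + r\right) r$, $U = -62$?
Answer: $4245$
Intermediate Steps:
$Q{\left(r \right)} = r \left(-2 + r\right)$
$O{\left(U \right)} + Q{\left(66 \right)} = 21 + 66 \left(-2 + 66\right) = 21 + 66 \cdot 64 = 21 + 4224 = 4245$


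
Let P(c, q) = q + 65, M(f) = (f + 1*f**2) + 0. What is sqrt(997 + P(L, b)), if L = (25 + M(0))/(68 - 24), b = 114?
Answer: 14*sqrt(6) ≈ 34.293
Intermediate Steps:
M(f) = f + f**2 (M(f) = (f + f**2) + 0 = f + f**2)
L = 25/44 (L = (25 + 0*(1 + 0))/(68 - 24) = (25 + 0*1)/44 = (25 + 0)*(1/44) = 25*(1/44) = 25/44 ≈ 0.56818)
P(c, q) = 65 + q
sqrt(997 + P(L, b)) = sqrt(997 + (65 + 114)) = sqrt(997 + 179) = sqrt(1176) = 14*sqrt(6)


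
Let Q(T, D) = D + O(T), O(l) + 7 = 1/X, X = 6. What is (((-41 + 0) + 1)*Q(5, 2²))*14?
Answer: 4760/3 ≈ 1586.7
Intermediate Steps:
O(l) = -41/6 (O(l) = -7 + 1/6 = -7 + ⅙ = -41/6)
Q(T, D) = -41/6 + D (Q(T, D) = D - 41/6 = -41/6 + D)
(((-41 + 0) + 1)*Q(5, 2²))*14 = (((-41 + 0) + 1)*(-41/6 + 2²))*14 = ((-41 + 1)*(-41/6 + 4))*14 = -40*(-17/6)*14 = (340/3)*14 = 4760/3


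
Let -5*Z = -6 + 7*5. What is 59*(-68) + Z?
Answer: -20089/5 ≈ -4017.8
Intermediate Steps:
Z = -29/5 (Z = -(-6 + 7*5)/5 = -(-6 + 35)/5 = -1/5*29 = -29/5 ≈ -5.8000)
59*(-68) + Z = 59*(-68) - 29/5 = -4012 - 29/5 = -20089/5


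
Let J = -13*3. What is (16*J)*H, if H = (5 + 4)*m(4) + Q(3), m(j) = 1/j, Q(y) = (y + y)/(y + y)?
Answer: -2028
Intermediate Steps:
Q(y) = 1 (Q(y) = (2*y)/((2*y)) = (2*y)*(1/(2*y)) = 1)
J = -39
m(j) = 1/j
H = 13/4 (H = (5 + 4)/4 + 1 = 9*(¼) + 1 = 9/4 + 1 = 13/4 ≈ 3.2500)
(16*J)*H = (16*(-39))*(13/4) = -624*13/4 = -2028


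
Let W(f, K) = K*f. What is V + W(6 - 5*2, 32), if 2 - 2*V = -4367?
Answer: 4113/2 ≈ 2056.5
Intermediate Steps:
V = 4369/2 (V = 1 - ½*(-4367) = 1 + 4367/2 = 4369/2 ≈ 2184.5)
V + W(6 - 5*2, 32) = 4369/2 + 32*(6 - 5*2) = 4369/2 + 32*(6 - 10) = 4369/2 + 32*(-4) = 4369/2 - 128 = 4113/2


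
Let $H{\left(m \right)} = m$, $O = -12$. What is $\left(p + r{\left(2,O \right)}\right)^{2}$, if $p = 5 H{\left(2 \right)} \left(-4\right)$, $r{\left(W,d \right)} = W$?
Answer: $1444$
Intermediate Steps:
$p = -40$ ($p = 5 \cdot 2 \left(-4\right) = 10 \left(-4\right) = -40$)
$\left(p + r{\left(2,O \right)}\right)^{2} = \left(-40 + 2\right)^{2} = \left(-38\right)^{2} = 1444$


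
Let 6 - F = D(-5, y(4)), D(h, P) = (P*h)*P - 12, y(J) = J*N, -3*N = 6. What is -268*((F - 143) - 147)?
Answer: -12864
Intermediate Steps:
N = -2 (N = -⅓*6 = -2)
y(J) = -2*J (y(J) = J*(-2) = -2*J)
D(h, P) = -12 + h*P² (D(h, P) = h*P² - 12 = -12 + h*P²)
F = 338 (F = 6 - (-12 - 5*(-2*4)²) = 6 - (-12 - 5*(-8)²) = 6 - (-12 - 5*64) = 6 - (-12 - 320) = 6 - 1*(-332) = 6 + 332 = 338)
-268*((F - 143) - 147) = -268*((338 - 143) - 147) = -268*(195 - 147) = -268*48 = -12864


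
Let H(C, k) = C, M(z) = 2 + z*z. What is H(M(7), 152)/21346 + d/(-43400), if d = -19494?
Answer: 104583081/231604100 ≈ 0.45156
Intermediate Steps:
M(z) = 2 + z²
H(M(7), 152)/21346 + d/(-43400) = (2 + 7²)/21346 - 19494/(-43400) = (2 + 49)*(1/21346) - 19494*(-1/43400) = 51*(1/21346) + 9747/21700 = 51/21346 + 9747/21700 = 104583081/231604100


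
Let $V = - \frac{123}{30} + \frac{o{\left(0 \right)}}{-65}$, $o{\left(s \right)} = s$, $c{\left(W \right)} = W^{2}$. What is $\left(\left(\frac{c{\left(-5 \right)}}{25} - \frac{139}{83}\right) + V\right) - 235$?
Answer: $- \frac{199013}{830} \approx -239.77$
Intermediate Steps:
$V = - \frac{41}{10}$ ($V = - \frac{123}{30} + \frac{0}{-65} = \left(-123\right) \frac{1}{30} + 0 \left(- \frac{1}{65}\right) = - \frac{41}{10} + 0 = - \frac{41}{10} \approx -4.1$)
$\left(\left(\frac{c{\left(-5 \right)}}{25} - \frac{139}{83}\right) + V\right) - 235 = \left(\left(\frac{\left(-5\right)^{2}}{25} - \frac{139}{83}\right) - \frac{41}{10}\right) - 235 = \left(\left(25 \cdot \frac{1}{25} - \frac{139}{83}\right) - \frac{41}{10}\right) - 235 = \left(\left(1 - \frac{139}{83}\right) - \frac{41}{10}\right) - 235 = \left(- \frac{56}{83} - \frac{41}{10}\right) - 235 = - \frac{3963}{830} - 235 = - \frac{199013}{830}$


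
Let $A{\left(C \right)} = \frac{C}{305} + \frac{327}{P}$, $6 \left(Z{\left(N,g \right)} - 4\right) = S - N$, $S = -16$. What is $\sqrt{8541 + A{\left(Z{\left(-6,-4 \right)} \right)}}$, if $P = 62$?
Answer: $\frac{\sqrt{27504438179370}}{56730} \approx 92.446$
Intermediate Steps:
$Z{\left(N,g \right)} = \frac{4}{3} - \frac{N}{6}$ ($Z{\left(N,g \right)} = 4 + \frac{-16 - N}{6} = 4 - \left(\frac{8}{3} + \frac{N}{6}\right) = \frac{4}{3} - \frac{N}{6}$)
$A{\left(C \right)} = \frac{327}{62} + \frac{C}{305}$ ($A{\left(C \right)} = \frac{C}{305} + \frac{327}{62} = \frac{327}{62} + \frac{C}{305}$)
$\sqrt{8541 + A{\left(Z{\left(-6,-4 \right)} \right)}} = \sqrt{8541 + \left(\frac{327}{62} + \frac{\frac{4}{3} - -1}{305}\right)} = \sqrt{8541 + \left(\frac{327}{62} + \frac{\frac{4}{3} + 1}{305}\right)} = \sqrt{8541 + \left(\frac{327}{62} + \frac{1}{305} \cdot \frac{7}{3}\right)} = \sqrt{8541 + \left(\frac{327}{62} + \frac{7}{915}\right)} = \sqrt{8541 + \frac{299639}{56730}} = \sqrt{\frac{484830569}{56730}} = \frac{\sqrt{27504438179370}}{56730}$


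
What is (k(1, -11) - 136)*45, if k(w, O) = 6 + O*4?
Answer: -7830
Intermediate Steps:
k(w, O) = 6 + 4*O
(k(1, -11) - 136)*45 = ((6 + 4*(-11)) - 136)*45 = ((6 - 44) - 136)*45 = (-38 - 136)*45 = -174*45 = -7830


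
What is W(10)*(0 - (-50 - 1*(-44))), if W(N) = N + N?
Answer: 120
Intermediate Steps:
W(N) = 2*N
W(10)*(0 - (-50 - 1*(-44))) = (2*10)*(0 - (-50 - 1*(-44))) = 20*(0 - (-50 + 44)) = 20*(0 - 1*(-6)) = 20*(0 + 6) = 20*6 = 120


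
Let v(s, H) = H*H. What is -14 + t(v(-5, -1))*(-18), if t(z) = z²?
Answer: -32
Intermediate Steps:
v(s, H) = H²
-14 + t(v(-5, -1))*(-18) = -14 + ((-1)²)²*(-18) = -14 + 1²*(-18) = -14 + 1*(-18) = -14 - 18 = -32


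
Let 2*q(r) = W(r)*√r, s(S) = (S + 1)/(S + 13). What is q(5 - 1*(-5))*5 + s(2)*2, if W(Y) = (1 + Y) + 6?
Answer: ⅖ + 85*√10/2 ≈ 134.80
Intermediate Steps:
s(S) = (1 + S)/(13 + S)
W(Y) = 7 + Y
q(r) = √r*(7 + r)/2 (q(r) = ((7 + r)*√r)/2 = (√r*(7 + r))/2 = √r*(7 + r)/2)
q(5 - 1*(-5))*5 + s(2)*2 = (√(5 - 1*(-5))*(7 + (5 - 1*(-5)))/2)*5 + ((1 + 2)/(13 + 2))*2 = (√(5 + 5)*(7 + (5 + 5))/2)*5 + (3/15)*2 = (√10*(7 + 10)/2)*5 + ((1/15)*3)*2 = ((½)*√10*17)*5 + (⅕)*2 = (17*√10/2)*5 + ⅖ = 85*√10/2 + ⅖ = ⅖ + 85*√10/2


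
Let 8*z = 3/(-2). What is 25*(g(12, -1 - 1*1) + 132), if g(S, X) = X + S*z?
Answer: 12775/4 ≈ 3193.8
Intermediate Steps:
z = -3/16 (z = (3/(-2))/8 = (3*(-½))/8 = (⅛)*(-3/2) = -3/16 ≈ -0.18750)
g(S, X) = X - 3*S/16 (g(S, X) = X + S*(-3/16) = X - 3*S/16)
25*(g(12, -1 - 1*1) + 132) = 25*(((-1 - 1*1) - 3/16*12) + 132) = 25*(((-1 - 1) - 9/4) + 132) = 25*((-2 - 9/4) + 132) = 25*(-17/4 + 132) = 25*(511/4) = 12775/4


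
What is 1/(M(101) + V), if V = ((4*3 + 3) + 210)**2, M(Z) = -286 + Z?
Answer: 1/50440 ≈ 1.9826e-5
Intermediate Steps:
V = 50625 (V = ((12 + 3) + 210)**2 = (15 + 210)**2 = 225**2 = 50625)
1/(M(101) + V) = 1/((-286 + 101) + 50625) = 1/(-185 + 50625) = 1/50440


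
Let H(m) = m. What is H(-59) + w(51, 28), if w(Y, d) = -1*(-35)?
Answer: -24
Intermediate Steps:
w(Y, d) = 35
H(-59) + w(51, 28) = -59 + 35 = -24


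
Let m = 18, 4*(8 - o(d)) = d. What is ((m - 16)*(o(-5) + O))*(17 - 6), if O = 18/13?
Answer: 6083/26 ≈ 233.96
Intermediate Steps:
O = 18/13 (O = 18*(1/13) = 18/13 ≈ 1.3846)
o(d) = 8 - d/4
((m - 16)*(o(-5) + O))*(17 - 6) = ((18 - 16)*((8 - 1/4*(-5)) + 18/13))*(17 - 6) = (2*((8 + 5/4) + 18/13))*11 = (2*(37/4 + 18/13))*11 = (2*(553/52))*11 = (553/26)*11 = 6083/26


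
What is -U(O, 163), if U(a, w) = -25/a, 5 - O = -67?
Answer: 25/72 ≈ 0.34722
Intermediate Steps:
O = 72 (O = 5 - 1*(-67) = 5 + 67 = 72)
-U(O, 163) = -(-25)/72 = -1*(-25/72) = 25/72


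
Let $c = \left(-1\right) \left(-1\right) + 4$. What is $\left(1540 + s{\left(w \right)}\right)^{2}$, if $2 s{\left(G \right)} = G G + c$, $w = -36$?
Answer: $\frac{19193161}{4} \approx 4.7983 \cdot 10^{6}$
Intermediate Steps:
$c = 5$ ($c = 1 + 4 = 5$)
$s{\left(G \right)} = \frac{5}{2} + \frac{G^{2}}{2}$ ($s{\left(G \right)} = \frac{G G + 5}{2} = \frac{G^{2} + 5}{2} = \frac{5 + G^{2}}{2} = \frac{5}{2} + \frac{G^{2}}{2}$)
$\left(1540 + s{\left(w \right)}\right)^{2} = \left(1540 + \left(\frac{5}{2} + \frac{\left(-36\right)^{2}}{2}\right)\right)^{2} = \left(1540 + \left(\frac{5}{2} + \frac{1}{2} \cdot 1296\right)\right)^{2} = \left(1540 + \left(\frac{5}{2} + 648\right)\right)^{2} = \left(1540 + \frac{1301}{2}\right)^{2} = \left(\frac{4381}{2}\right)^{2} = \frac{19193161}{4}$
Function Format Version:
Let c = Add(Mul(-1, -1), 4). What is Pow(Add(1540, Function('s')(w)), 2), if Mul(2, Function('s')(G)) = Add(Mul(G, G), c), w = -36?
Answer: Rational(19193161, 4) ≈ 4.7983e+6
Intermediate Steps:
c = 5 (c = Add(1, 4) = 5)
Function('s')(G) = Add(Rational(5, 2), Mul(Rational(1, 2), Pow(G, 2))) (Function('s')(G) = Mul(Rational(1, 2), Add(Mul(G, G), 5)) = Mul(Rational(1, 2), Add(Pow(G, 2), 5)) = Mul(Rational(1, 2), Add(5, Pow(G, 2))) = Add(Rational(5, 2), Mul(Rational(1, 2), Pow(G, 2))))
Pow(Add(1540, Function('s')(w)), 2) = Pow(Add(1540, Add(Rational(5, 2), Mul(Rational(1, 2), Pow(-36, 2)))), 2) = Pow(Add(1540, Add(Rational(5, 2), Mul(Rational(1, 2), 1296))), 2) = Pow(Add(1540, Add(Rational(5, 2), 648)), 2) = Pow(Add(1540, Rational(1301, 2)), 2) = Pow(Rational(4381, 2), 2) = Rational(19193161, 4)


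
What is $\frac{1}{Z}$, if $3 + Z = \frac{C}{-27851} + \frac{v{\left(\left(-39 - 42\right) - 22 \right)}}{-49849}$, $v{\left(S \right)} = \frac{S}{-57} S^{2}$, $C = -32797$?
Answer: $- \frac{79135636443}{174651282785} \approx -0.45311$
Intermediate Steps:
$v{\left(S \right)} = - \frac{S^{3}}{57}$ ($v{\left(S \right)} = S \left(- \frac{1}{57}\right) S^{2} = - \frac{S}{57} S^{2} = - \frac{S^{3}}{57}$)
$Z = - \frac{174651282785}{79135636443}$ ($Z = -3 + \left(- \frac{32797}{-27851} + \frac{\left(- \frac{1}{57}\right) \left(\left(-39 - 42\right) - 22\right)^{3}}{-49849}\right) = -3 + \left(\left(-32797\right) \left(- \frac{1}{27851}\right) + - \frac{\left(-81 - 22\right)^{3}}{57} \left(- \frac{1}{49849}\right)\right) = -3 + \left(\frac{32797}{27851} + - \frac{\left(-103\right)^{3}}{57} \left(- \frac{1}{49849}\right)\right) = -3 + \left(\frac{32797}{27851} + \left(- \frac{1}{57}\right) \left(-1092727\right) \left(- \frac{1}{49849}\right)\right) = -3 + \left(\frac{32797}{27851} + \frac{1092727}{57} \left(- \frac{1}{49849}\right)\right) = -3 + \left(\frac{32797}{27851} - \frac{1092727}{2841393}\right) = -3 + \frac{62755626544}{79135636443} = - \frac{174651282785}{79135636443} \approx -2.207$)
$\frac{1}{Z} = \frac{1}{- \frac{174651282785}{79135636443}} = - \frac{79135636443}{174651282785}$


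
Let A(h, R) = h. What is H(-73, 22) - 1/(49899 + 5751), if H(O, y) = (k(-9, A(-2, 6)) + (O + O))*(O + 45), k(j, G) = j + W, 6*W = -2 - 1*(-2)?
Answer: 241520999/55650 ≈ 4340.0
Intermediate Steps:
W = 0 (W = (-2 - 1*(-2))/6 = (-2 + 2)/6 = (⅙)*0 = 0)
k(j, G) = j (k(j, G) = j + 0 = j)
H(O, y) = (-9 + 2*O)*(45 + O) (H(O, y) = (-9 + (O + O))*(O + 45) = (-9 + 2*O)*(45 + O))
H(-73, 22) - 1/(49899 + 5751) = (-405 + 2*(-73)² + 81*(-73)) - 1/(49899 + 5751) = (-405 + 2*5329 - 5913) - 1/55650 = (-405 + 10658 - 5913) - 1*1/55650 = 4340 - 1/55650 = 241520999/55650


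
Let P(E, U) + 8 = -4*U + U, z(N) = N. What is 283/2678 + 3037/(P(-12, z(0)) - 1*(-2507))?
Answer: 8840303/6692322 ≈ 1.3210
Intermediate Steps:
P(E, U) = -8 - 3*U (P(E, U) = -8 + (-4*U + U) = -8 - 3*U)
283/2678 + 3037/(P(-12, z(0)) - 1*(-2507)) = 283/2678 + 3037/((-8 - 3*0) - 1*(-2507)) = 283*(1/2678) + 3037/((-8 + 0) + 2507) = 283/2678 + 3037/(-8 + 2507) = 283/2678 + 3037/2499 = 8840303/6692322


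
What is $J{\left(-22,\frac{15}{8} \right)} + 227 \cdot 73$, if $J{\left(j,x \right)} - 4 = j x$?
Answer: $\frac{66135}{4} \approx 16534.0$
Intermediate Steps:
$J{\left(j,x \right)} = 4 + j x$
$J{\left(-22,\frac{15}{8} \right)} + 227 \cdot 73 = \left(4 - 22 \cdot \frac{15}{8}\right) + 227 \cdot 73 = \left(4 - 22 \cdot 15 \cdot \frac{1}{8}\right) + 16571 = \left(4 - \frac{165}{4}\right) + 16571 = - \frac{149}{4} + 16571 = \frac{66135}{4}$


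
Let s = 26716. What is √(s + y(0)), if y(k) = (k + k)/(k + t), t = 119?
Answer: 2*√6679 ≈ 163.45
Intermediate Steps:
y(k) = 2*k/(119 + k) (y(k) = (k + k)/(k + 119) = (2*k)/(119 + k) = 2*k/(119 + k))
√(s + y(0)) = √(26716 + 2*0/(119 + 0)) = √(26716 + 2*0/119) = √(26716 + 2*0*(1/119)) = √(26716 + 0) = √26716 = 2*√6679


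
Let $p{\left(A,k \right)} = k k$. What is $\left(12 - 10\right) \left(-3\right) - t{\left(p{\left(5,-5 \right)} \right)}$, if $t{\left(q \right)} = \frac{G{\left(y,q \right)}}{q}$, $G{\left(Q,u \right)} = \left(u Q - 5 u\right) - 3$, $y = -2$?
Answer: $\frac{28}{25} \approx 1.12$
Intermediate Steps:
$p{\left(A,k \right)} = k^{2}$
$G{\left(Q,u \right)} = -3 - 5 u + Q u$ ($G{\left(Q,u \right)} = \left(Q u - 5 u\right) - 3 = \left(- 5 u + Q u\right) - 3 = -3 - 5 u + Q u$)
$t{\left(q \right)} = \frac{-3 - 7 q}{q}$ ($t{\left(q \right)} = \frac{-3 - 5 q - 2 q}{q} = \frac{-3 - 7 q}{q}$)
$\left(12 - 10\right) \left(-3\right) - t{\left(p{\left(5,-5 \right)} \right)} = \left(12 - 10\right) \left(-3\right) - \left(-7 - \frac{3}{\left(-5\right)^{2}}\right) = 2 \left(-3\right) - \left(-7 - \frac{3}{25}\right) = -6 - \left(-7 - \frac{3}{25}\right) = -6 - - \frac{178}{25} = -6 + \frac{178}{25} = \frac{28}{25}$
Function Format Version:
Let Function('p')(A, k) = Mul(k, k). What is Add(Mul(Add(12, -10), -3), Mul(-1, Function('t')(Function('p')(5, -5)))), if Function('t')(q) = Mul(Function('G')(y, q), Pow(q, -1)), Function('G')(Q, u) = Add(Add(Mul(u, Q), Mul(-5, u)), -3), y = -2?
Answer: Rational(28, 25) ≈ 1.1200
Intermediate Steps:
Function('p')(A, k) = Pow(k, 2)
Function('G')(Q, u) = Add(-3, Mul(-5, u), Mul(Q, u)) (Function('G')(Q, u) = Add(Add(Mul(Q, u), Mul(-5, u)), -3) = Add(Add(Mul(-5, u), Mul(Q, u)), -3) = Add(-3, Mul(-5, u), Mul(Q, u)))
Function('t')(q) = Mul(Pow(q, -1), Add(-3, Mul(-7, q))) (Function('t')(q) = Mul(Add(-3, Mul(-5, q), Mul(-2, q)), Pow(q, -1)) = Mul(Add(-3, Mul(-7, q)), Pow(q, -1)) = Mul(Pow(q, -1), Add(-3, Mul(-7, q))))
Add(Mul(Add(12, -10), -3), Mul(-1, Function('t')(Function('p')(5, -5)))) = Add(Mul(Add(12, -10), -3), Mul(-1, Add(-7, Mul(-3, Pow(Pow(-5, 2), -1))))) = Add(Mul(2, -3), Mul(-1, Add(-7, Mul(-3, Pow(25, -1))))) = Add(-6, Mul(-1, Add(-7, Mul(-3, Rational(1, 25))))) = Add(-6, Mul(-1, Add(-7, Rational(-3, 25)))) = Add(-6, Mul(-1, Rational(-178, 25))) = Add(-6, Rational(178, 25)) = Rational(28, 25)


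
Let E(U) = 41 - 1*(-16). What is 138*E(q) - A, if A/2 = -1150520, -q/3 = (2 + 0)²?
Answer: 2308906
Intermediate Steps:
q = -12 (q = -3*(2 + 0)² = -3*2² = -3*4 = -12)
E(U) = 57 (E(U) = 41 + 16 = 57)
A = -2301040 (A = 2*(-1150520) = -2301040)
138*E(q) - A = 138*57 - 1*(-2301040) = 7866 + 2301040 = 2308906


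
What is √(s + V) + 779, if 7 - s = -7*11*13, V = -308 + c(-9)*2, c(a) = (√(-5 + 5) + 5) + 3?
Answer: 779 + 2*√179 ≈ 805.76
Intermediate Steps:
c(a) = 8 (c(a) = (√0 + 5) + 3 = (0 + 5) + 3 = 5 + 3 = 8)
V = -292 (V = -308 + 8*2 = -308 + 16 = -292)
s = 1008 (s = 7 - (-7*11)*13 = 7 - (-77)*13 = 7 - 1*(-1001) = 7 + 1001 = 1008)
√(s + V) + 779 = √(1008 - 292) + 779 = √716 + 779 = 2*√179 + 779 = 779 + 2*√179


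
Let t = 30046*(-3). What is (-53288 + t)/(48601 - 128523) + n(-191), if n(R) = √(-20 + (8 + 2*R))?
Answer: 71713/39961 + I*√394 ≈ 1.7946 + 19.849*I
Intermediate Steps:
n(R) = √(-12 + 2*R)
t = -90138
(-53288 + t)/(48601 - 128523) + n(-191) = (-53288 - 90138)/(48601 - 128523) + √(-12 + 2*(-191)) = -143426/(-79922) + √(-12 - 382) = -143426*(-1/79922) + √(-394) = 71713/39961 + I*√394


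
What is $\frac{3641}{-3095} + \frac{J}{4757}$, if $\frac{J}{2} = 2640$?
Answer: $- \frac{978637}{14722915} \approx -0.06647$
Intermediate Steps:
$J = 5280$ ($J = 2 \cdot 2640 = 5280$)
$\frac{3641}{-3095} + \frac{J}{4757} = \frac{3641}{-3095} + \frac{5280}{4757} = 3641 \left(- \frac{1}{3095}\right) + 5280 \cdot \frac{1}{4757} = - \frac{3641}{3095} + \frac{5280}{4757} = - \frac{978637}{14722915}$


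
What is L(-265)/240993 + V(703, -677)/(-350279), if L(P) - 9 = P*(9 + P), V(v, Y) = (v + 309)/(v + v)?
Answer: 16707432206855/59343595294041 ≈ 0.28154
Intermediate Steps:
V(v, Y) = (309 + v)/(2*v) (V(v, Y) = (309 + v)/((2*v)) = (309 + v)*(1/(2*v)) = (309 + v)/(2*v))
L(P) = 9 + P*(9 + P)
L(-265)/240993 + V(703, -677)/(-350279) = (9 + (-265)² + 9*(-265))/240993 + ((½)*(309 + 703)/703)/(-350279) = (9 + 70225 - 2385)*(1/240993) + ((½)*(1/703)*1012)*(-1/350279) = 67849*(1/240993) + (506/703)*(-1/350279) = 67849/240993 - 506/246246137 = 16707432206855/59343595294041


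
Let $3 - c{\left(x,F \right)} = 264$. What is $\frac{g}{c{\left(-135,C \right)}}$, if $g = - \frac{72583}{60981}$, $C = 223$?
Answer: $\frac{72583}{15916041} \approx 0.0045604$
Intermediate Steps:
$c{\left(x,F \right)} = -261$ ($c{\left(x,F \right)} = 3 - 264 = -261$)
$g = - \frac{72583}{60981}$ ($g = \left(-72583\right) \frac{1}{60981} = - \frac{72583}{60981} \approx -1.1903$)
$\frac{g}{c{\left(-135,C \right)}} = - \frac{72583}{60981 \left(-261\right)} = \left(- \frac{72583}{60981}\right) \left(- \frac{1}{261}\right) = \frac{72583}{15916041}$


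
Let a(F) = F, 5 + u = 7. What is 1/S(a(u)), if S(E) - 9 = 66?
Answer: 1/75 ≈ 0.013333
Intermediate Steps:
u = 2 (u = -5 + 7 = 2)
S(E) = 75 (S(E) = 9 + 66 = 75)
1/S(a(u)) = 1/75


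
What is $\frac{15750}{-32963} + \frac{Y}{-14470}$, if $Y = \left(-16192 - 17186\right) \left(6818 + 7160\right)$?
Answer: $\frac{1098493788228}{34069615} \approx 32243.0$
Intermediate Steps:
$Y = -466557684$ ($Y = \left(-33378\right) 13978 = -466557684$)
$\frac{15750}{-32963} + \frac{Y}{-14470} = \frac{15750}{-32963} - \frac{466557684}{-14470} = 15750 \left(- \frac{1}{32963}\right) - - \frac{233278842}{7235} = - \frac{2250}{4709} + \frac{233278842}{7235} = \frac{1098493788228}{34069615}$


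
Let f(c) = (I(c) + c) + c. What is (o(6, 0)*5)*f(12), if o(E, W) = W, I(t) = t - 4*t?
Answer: 0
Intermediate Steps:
I(t) = -3*t
f(c) = -c (f(c) = (-3*c + c) + c = -2*c + c = -c)
(o(6, 0)*5)*f(12) = (0*5)*(-1*12) = 0*(-12) = 0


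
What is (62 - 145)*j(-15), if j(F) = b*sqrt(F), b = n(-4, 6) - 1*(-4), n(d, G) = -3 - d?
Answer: -415*I*sqrt(15) ≈ -1607.3*I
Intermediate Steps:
b = 5 (b = (-3 - 1*(-4)) - 1*(-4) = (-3 + 4) + 4 = 1 + 4 = 5)
j(F) = 5*sqrt(F)
(62 - 145)*j(-15) = (62 - 145)*(5*sqrt(-15)) = -415*I*sqrt(15)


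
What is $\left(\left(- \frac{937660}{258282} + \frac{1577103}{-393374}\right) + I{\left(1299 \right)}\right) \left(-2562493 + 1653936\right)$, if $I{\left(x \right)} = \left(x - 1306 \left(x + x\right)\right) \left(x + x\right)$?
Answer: $\frac{406702784388860735944075687}{50800711734} \approx 8.0058 \cdot 10^{15}$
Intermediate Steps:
$I{\left(x \right)} = - 5222 x^{2}$ ($I{\left(x \right)} = \left(x - 1306 \cdot 2 x\right) 2 x = \left(x - 2612 x\right) 2 x = - 2611 x 2 x = - 5222 x^{2}$)
$\left(\left(- \frac{937660}{258282} + \frac{1577103}{-393374}\right) + I{\left(1299 \right)}\right) \left(-2562493 + 1653936\right) = \left(\left(- \frac{937660}{258282} + \frac{1577103}{-393374}\right) - 5222 \cdot 1299^{2}\right) \left(-2562493 + 1653936\right) = \left(\left(\left(-937660\right) \frac{1}{258282} + 1577103 \left(- \frac{1}{393374}\right)\right) - 8811608022\right) \left(-908557\right) = \left(\left(- \frac{468830}{129141} - \frac{1577103}{393374}\right) - 8811608022\right) \left(-908557\right) = \left(- \frac{388094190943}{50800711734} - 8811608022\right) \left(-908557\right) = \left(- \frac{447635959426718121091}{50800711734}\right) \left(-908557\right) = \frac{406702784388860735944075687}{50800711734}$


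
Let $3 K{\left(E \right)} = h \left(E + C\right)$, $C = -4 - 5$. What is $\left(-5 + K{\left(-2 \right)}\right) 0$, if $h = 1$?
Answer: $0$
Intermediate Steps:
$C = -9$
$K{\left(E \right)} = -3 + \frac{E}{3}$ ($K{\left(E \right)} = \frac{1 \left(E - 9\right)}{3} = \frac{1 \left(-9 + E\right)}{3} = \frac{-9 + E}{3} = -3 + \frac{E}{3}$)
$\left(-5 + K{\left(-2 \right)}\right) 0 = \left(-5 + \left(-3 + \frac{1}{3} \left(-2\right)\right)\right) 0 = \left(-5 - \frac{11}{3}\right) 0 = \left(- \frac{26}{3}\right) 0 = 0$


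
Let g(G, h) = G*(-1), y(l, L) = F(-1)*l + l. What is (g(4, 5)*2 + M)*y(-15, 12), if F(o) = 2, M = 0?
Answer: 360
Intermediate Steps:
y(l, L) = 3*l (y(l, L) = 2*l + l = 3*l)
g(G, h) = -G
(g(4, 5)*2 + M)*y(-15, 12) = (-1*4*2 + 0)*(3*(-15)) = (-4*2 + 0)*(-45) = (-8 + 0)*(-45) = -8*(-45) = 360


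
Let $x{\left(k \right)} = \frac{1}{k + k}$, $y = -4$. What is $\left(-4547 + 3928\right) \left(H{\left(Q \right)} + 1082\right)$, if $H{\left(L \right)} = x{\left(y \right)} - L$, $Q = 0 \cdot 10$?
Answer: $- \frac{5357445}{8} \approx -6.6968 \cdot 10^{5}$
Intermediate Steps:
$x{\left(k \right)} = \frac{1}{2 k}$
$Q = 0$
$H{\left(L \right)} = - \frac{1}{8} - L$ ($H{\left(L \right)} = \frac{1}{2 \left(-4\right)} - L = \frac{1}{2} \left(- \frac{1}{4}\right) - L = - \frac{1}{8} - L$)
$\left(-4547 + 3928\right) \left(H{\left(Q \right)} + 1082\right) = \left(-4547 + 3928\right) \left(\left(- \frac{1}{8} - 0\right) + 1082\right) = - 619 \left(\left(- \frac{1}{8} + 0\right) + 1082\right) = - 619 \left(- \frac{1}{8} + 1082\right) = \left(-619\right) \frac{8655}{8} = - \frac{5357445}{8}$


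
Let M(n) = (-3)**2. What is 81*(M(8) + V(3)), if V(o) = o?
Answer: 972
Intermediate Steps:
M(n) = 9
81*(M(8) + V(3)) = 81*(9 + 3) = 81*12 = 972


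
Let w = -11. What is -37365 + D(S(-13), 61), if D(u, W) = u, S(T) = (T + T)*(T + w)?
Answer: -36741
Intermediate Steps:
S(T) = 2*T*(-11 + T) (S(T) = (T + T)*(T - 11) = (2*T)*(-11 + T) = 2*T*(-11 + T))
-37365 + D(S(-13), 61) = -37365 + 2*(-13)*(-11 - 13) = -37365 + 2*(-13)*(-24) = -37365 + 624 = -36741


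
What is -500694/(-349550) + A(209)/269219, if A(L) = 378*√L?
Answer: 250347/174775 + 378*√209/269219 ≈ 1.4527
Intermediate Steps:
-500694/(-349550) + A(209)/269219 = -500694/(-349550) + (378*√209)/269219 = -500694*(-1/349550) + (378*√209)*(1/269219) = 250347/174775 + 378*√209/269219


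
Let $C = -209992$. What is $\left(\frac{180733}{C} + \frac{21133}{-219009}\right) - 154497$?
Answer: $- \frac{1015054622768107}{6570019704} \approx -1.545 \cdot 10^{5}$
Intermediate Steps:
$\left(\frac{180733}{C} + \frac{21133}{-219009}\right) - 154497 = \left(\frac{180733}{-209992} + \frac{21133}{-219009}\right) - 154497 = \left(180733 \left(- \frac{1}{209992}\right) + 21133 \left(- \frac{1}{219009}\right)\right) - 154497 = \left(- \frac{180733}{209992} - \frac{3019}{31287}\right) - 154497 = - \frac{6288559219}{6570019704} - 154497 = - \frac{1015054622768107}{6570019704}$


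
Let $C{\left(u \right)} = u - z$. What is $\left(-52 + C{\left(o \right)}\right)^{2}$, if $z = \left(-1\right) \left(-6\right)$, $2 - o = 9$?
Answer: $4225$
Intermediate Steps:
$o = -7$ ($o = 2 - 9 = -7$)
$z = 6$
$C{\left(u \right)} = -6 + u$ ($C{\left(u \right)} = u - 6 = -6 + u$)
$\left(-52 + C{\left(o \right)}\right)^{2} = \left(-52 - 13\right)^{2} = \left(-65\right)^{2} = 4225$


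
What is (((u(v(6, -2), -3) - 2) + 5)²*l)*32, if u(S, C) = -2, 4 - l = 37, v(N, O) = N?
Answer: -1056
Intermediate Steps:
l = -33 (l = 4 - 1*37 = 4 - 37 = -33)
(((u(v(6, -2), -3) - 2) + 5)²*l)*32 = (((-2 - 2) + 5)²*(-33))*32 = ((-4 + 5)²*(-33))*32 = (1²*(-33))*32 = (1*(-33))*32 = -33*32 = -1056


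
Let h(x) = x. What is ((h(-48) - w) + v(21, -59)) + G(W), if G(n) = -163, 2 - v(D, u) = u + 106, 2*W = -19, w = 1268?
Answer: -1524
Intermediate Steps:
W = -19/2 (W = (½)*(-19) = -19/2 ≈ -9.5000)
v(D, u) = -104 - u (v(D, u) = 2 - (u + 106) = 2 - (106 + u) = 2 + (-106 - u) = -104 - u)
((h(-48) - w) + v(21, -59)) + G(W) = ((-48 - 1*1268) + (-104 - 1*(-59))) - 163 = ((-48 - 1268) + (-104 + 59)) - 163 = (-1316 - 45) - 163 = -1361 - 163 = -1524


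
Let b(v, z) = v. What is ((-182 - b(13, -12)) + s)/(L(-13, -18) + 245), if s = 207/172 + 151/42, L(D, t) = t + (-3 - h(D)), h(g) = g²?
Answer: -687007/198660 ≈ -3.4582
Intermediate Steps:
L(D, t) = -3 + t - D² (L(D, t) = t + (-3 - D²) = -3 + t - D²)
s = 17333/3612 (s = 207*(1/172) + 151*(1/42) = 207/172 + 151/42 = 17333/3612 ≈ 4.7987)
((-182 - b(13, -12)) + s)/(L(-13, -18) + 245) = ((-182 - 1*13) + 17333/3612)/((-3 - 18 - 1*(-13)²) + 245) = ((-182 - 13) + 17333/3612)/((-3 - 18 - 1*169) + 245) = (-195 + 17333/3612)/((-3 - 18 - 169) + 245) = -687007/(3612*(-190 + 245)) = -687007/3612/55 = -687007/3612*1/55 = -687007/198660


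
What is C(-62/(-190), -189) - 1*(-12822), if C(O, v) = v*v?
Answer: 48543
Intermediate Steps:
C(O, v) = v²
C(-62/(-190), -189) - 1*(-12822) = (-189)² - 1*(-12822) = 35721 + 12822 = 48543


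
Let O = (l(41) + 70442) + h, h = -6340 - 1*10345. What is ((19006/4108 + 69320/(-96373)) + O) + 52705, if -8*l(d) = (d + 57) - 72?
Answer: 3242199712151/30453868 ≈ 1.0646e+5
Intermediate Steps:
l(d) = 15/8 - d/8 (l(d) = -((d + 57) - 72)/8 = -((57 + d) - 72)/8 = -(-15 + d)/8 = 15/8 - d/8)
h = -16685 (h = -6340 - 10345 = -16685)
O = 215015/4 (O = ((15/8 - ⅛*41) + 70442) - 16685 = ((15/8 - 41/8) + 70442) - 16685 = (-13/4 + 70442) - 16685 = 281755/4 - 16685 = 215015/4 ≈ 53754.)
((19006/4108 + 69320/(-96373)) + O) + 52705 = ((19006/4108 + 69320/(-96373)) + 215015/4) + 52705 = ((19006*(1/4108) + 69320*(-1/96373)) + 215015/4) + 52705 = ((731/158 - 69320/96373) + 215015/4) + 52705 = (59496103/15226934 + 215015/4) + 52705 = 1637128599211/30453868 + 52705 = 3242199712151/30453868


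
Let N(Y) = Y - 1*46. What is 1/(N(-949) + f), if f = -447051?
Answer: -1/448046 ≈ -2.2319e-6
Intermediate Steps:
N(Y) = -46 + Y (N(Y) = Y - 46 = -46 + Y)
1/(N(-949) + f) = 1/((-46 - 949) - 447051) = 1/(-995 - 447051) = 1/(-448046) = -1/448046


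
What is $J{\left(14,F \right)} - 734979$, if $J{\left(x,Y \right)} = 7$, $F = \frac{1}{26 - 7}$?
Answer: $-734972$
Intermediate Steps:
$F = \frac{1}{19} \approx 0.052632$
$J{\left(14,F \right)} - 734979 = 7 - 734979 = -734972$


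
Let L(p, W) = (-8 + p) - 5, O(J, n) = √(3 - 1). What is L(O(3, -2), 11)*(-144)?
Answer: 1872 - 144*√2 ≈ 1668.4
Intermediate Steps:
O(J, n) = √2
L(p, W) = -13 + p
L(O(3, -2), 11)*(-144) = (-13 + √2)*(-144) = 1872 - 144*√2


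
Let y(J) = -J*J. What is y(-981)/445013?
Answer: -962361/445013 ≈ -2.1625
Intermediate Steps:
y(J) = -J²
y(-981)/445013 = -1*(-981)²/445013 = -1*962361*(1/445013) = -962361*1/445013 = -962361/445013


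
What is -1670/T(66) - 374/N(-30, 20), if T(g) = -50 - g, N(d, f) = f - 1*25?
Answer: 25867/290 ≈ 89.197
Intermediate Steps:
N(d, f) = -25 + f (N(d, f) = f - 25 = -25 + f)
-1670/T(66) - 374/N(-30, 20) = -1670/(-50 - 1*66) - 374/(-25 + 20) = -1670/(-50 - 66) - 374/(-5) = -1670/(-116) - 374*(-1/5) = -1670*(-1/116) + 374/5 = 835/58 + 374/5 = 25867/290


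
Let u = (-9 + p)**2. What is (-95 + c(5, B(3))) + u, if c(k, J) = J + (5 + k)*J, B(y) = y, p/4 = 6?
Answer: 163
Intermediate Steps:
p = 24 (p = 4*6 = 24)
u = 225 (u = (-9 + 24)**2 = 15**2 = 225)
c(k, J) = J + J*(5 + k)
(-95 + c(5, B(3))) + u = (-95 + 3*(6 + 5)) + 225 = (-95 + 3*11) + 225 = (-95 + 33) + 225 = -62 + 225 = 163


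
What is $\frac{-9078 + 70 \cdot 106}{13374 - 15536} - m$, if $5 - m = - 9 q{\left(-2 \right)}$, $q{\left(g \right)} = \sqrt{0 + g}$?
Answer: $- \frac{4576}{1081} - 9 i \sqrt{2} \approx -4.2331 - 12.728 i$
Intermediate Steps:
$q{\left(g \right)} = \sqrt{g}$
$m = 5 + 9 i \sqrt{2}$ ($m = 5 - - 9 \sqrt{-2} = 5 - - 9 i \sqrt{2} = 5 + 9 i \sqrt{2} \approx 5.0 + 12.728 i$)
$\frac{-9078 + 70 \cdot 106}{13374 - 15536} - m = \frac{-9078 + 70 \cdot 106}{13374 - 15536} - \left(5 + 9 i \sqrt{2}\right) = \frac{-9078 + 7420}{-2162} - \left(5 + 9 i \sqrt{2}\right) = \left(-1658\right) \left(- \frac{1}{2162}\right) - \left(5 + 9 i \sqrt{2}\right) = \frac{829}{1081} - \left(5 + 9 i \sqrt{2}\right) = - \frac{4576}{1081} - 9 i \sqrt{2}$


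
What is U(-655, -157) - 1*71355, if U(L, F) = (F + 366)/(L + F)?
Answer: -57940469/812 ≈ -71355.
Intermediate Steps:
U(L, F) = (366 + F)/(F + L)
U(-655, -157) - 1*71355 = (366 - 157)/(-157 - 655) - 1*71355 = 209/(-812) - 71355 = -1/812*209 - 71355 = -209/812 - 71355 = -57940469/812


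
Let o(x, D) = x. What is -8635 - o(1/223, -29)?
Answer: -1925606/223 ≈ -8635.0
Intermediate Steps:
-8635 - o(1/223, -29) = -8635 - 1/223 = -1925606/223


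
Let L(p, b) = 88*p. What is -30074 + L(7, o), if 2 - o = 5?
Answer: -29458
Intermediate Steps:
o = -3 (o = 2 - 1*5 = 2 - 5 = -3)
-30074 + L(7, o) = -30074 + 88*7 = -30074 + 616 = -29458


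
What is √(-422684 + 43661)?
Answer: I*√379023 ≈ 615.65*I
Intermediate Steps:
√(-422684 + 43661) = √(-379023) = I*√379023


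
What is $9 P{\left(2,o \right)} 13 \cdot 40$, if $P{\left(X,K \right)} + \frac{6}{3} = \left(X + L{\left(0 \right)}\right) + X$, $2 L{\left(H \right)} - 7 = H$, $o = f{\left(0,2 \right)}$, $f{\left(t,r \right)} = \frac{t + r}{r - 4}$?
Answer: $25740$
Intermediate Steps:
$f{\left(t,r \right)} = \frac{r + t}{-4 + r}$
$o = -1$ ($o = \frac{2 + 0}{-4 + 2} = \frac{1}{-2} \cdot 2 = \left(- \frac{1}{2}\right) 2 = -1$)
$L{\left(H \right)} = \frac{7}{2} + \frac{H}{2}$
$P{\left(X,K \right)} = \frac{3}{2} + 2 X$ ($P{\left(X,K \right)} = -2 + \left(\left(X + \left(\frac{7}{2} + \frac{1}{2} \cdot 0\right)\right) + X\right) = -2 + \left(\left(X + \left(\frac{7}{2} + 0\right)\right) + X\right) = -2 + \left(\left(X + \frac{7}{2}\right) + X\right) = -2 + \left(\left(\frac{7}{2} + X\right) + X\right) = -2 + \left(\frac{7}{2} + 2 X\right) = \frac{3}{2} + 2 X$)
$9 P{\left(2,o \right)} 13 \cdot 40 = 9 \left(\frac{3}{2} + 2 \cdot 2\right) 13 \cdot 40 = 9 \left(\frac{3}{2} + 4\right) 13 \cdot 40 = 9 \cdot \frac{11}{2} \cdot 13 \cdot 40 = \frac{99}{2} \cdot 13 \cdot 40 = \frac{1287}{2} \cdot 40 = 25740$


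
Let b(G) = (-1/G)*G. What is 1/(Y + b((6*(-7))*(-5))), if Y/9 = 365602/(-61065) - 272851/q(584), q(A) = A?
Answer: -3962440/16879120323 ≈ -0.00023475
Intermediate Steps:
Y = -16875157883/3962440 (Y = 9*(365602/(-61065) - 272851/584) = 9*(365602*(-1/61065) - 272851*1/584) = 9*(-365602/61065 - 272851/584) = 9*(-16875157883/35661960) = -16875157883/3962440 ≈ -4258.8)
b(G) = -1
1/(Y + b((6*(-7))*(-5))) = 1/(-16875157883/3962440 - 1) = 1/(-16879120323/3962440) = -3962440/16879120323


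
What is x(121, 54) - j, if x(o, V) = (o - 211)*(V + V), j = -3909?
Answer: -5811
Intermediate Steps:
x(o, V) = 2*V*(-211 + o) (x(o, V) = (-211 + o)*(2*V) = 2*V*(-211 + o))
x(121, 54) - j = 2*54*(-211 + 121) - 1*(-3909) = 2*54*(-90) + 3909 = -9720 + 3909 = -5811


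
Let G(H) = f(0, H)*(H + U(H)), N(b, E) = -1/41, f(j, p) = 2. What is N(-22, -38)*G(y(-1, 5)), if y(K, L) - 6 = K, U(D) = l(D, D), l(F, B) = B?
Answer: -20/41 ≈ -0.48780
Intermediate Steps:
U(D) = D
N(b, E) = -1/41 (N(b, E) = -1*1/41 = -1/41)
y(K, L) = 6 + K
G(H) = 4*H (G(H) = 2*(H + H) = 2*(2*H) = 4*H)
N(-22, -38)*G(y(-1, 5)) = -4*(6 - 1)/41 = -4*5/41 = -1/41*20 = -20/41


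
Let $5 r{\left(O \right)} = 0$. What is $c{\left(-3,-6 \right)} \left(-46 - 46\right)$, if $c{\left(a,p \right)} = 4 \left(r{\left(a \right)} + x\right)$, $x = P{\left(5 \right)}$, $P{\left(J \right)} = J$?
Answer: $-1840$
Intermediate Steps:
$r{\left(O \right)} = 0$ ($r{\left(O \right)} = \frac{1}{5} \cdot 0 = 0$)
$x = 5$
$c{\left(a,p \right)} = 20$ ($c{\left(a,p \right)} = 4 \left(0 + 5\right) = 4 \cdot 5 = 20$)
$c{\left(-3,-6 \right)} \left(-46 - 46\right) = 20 \left(-46 - 46\right) = 20 \left(-92\right) = -1840$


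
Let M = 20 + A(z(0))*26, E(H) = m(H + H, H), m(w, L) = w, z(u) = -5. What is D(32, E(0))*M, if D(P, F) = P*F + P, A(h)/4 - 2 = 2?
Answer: 13952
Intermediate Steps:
A(h) = 16 (A(h) = 8 + 4*2 = 8 + 8 = 16)
E(H) = 2*H (E(H) = H + H = 2*H)
D(P, F) = P + F*P (D(P, F) = F*P + P = P + F*P)
M = 436 (M = 20 + 16*26 = 20 + 416 = 436)
D(32, E(0))*M = (32*(1 + 2*0))*436 = (32*(1 + 0))*436 = (32*1)*436 = 32*436 = 13952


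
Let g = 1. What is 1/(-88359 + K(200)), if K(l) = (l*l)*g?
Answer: -1/48359 ≈ -2.0679e-5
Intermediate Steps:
K(l) = l² (K(l) = (l*l)*1 = l²*1 = l²)
1/(-88359 + K(200)) = 1/(-88359 + 200²) = 1/(-88359 + 40000) = 1/(-48359) = -1/48359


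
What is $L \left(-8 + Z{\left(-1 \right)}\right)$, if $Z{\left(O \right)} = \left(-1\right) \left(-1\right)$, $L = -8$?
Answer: $56$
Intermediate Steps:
$Z{\left(O \right)} = 1$
$L \left(-8 + Z{\left(-1 \right)}\right) = - 8 \left(-8 + 1\right) = \left(-8\right) \left(-7\right) = 56$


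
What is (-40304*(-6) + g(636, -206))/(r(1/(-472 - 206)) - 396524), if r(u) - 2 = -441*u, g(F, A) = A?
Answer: -54605668/89613825 ≈ -0.60934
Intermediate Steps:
r(u) = 2 - 441*u
(-40304*(-6) + g(636, -206))/(r(1/(-472 - 206)) - 396524) = (-40304*(-6) - 206)/((2 - 441/(-472 - 206)) - 396524) = (241824 - 206)/((2 - 441/(-678)) - 396524) = 241618/((2 - 441*(-1/678)) - 396524) = 241618/((2 + 147/226) - 396524) = 241618/(599/226 - 396524) = 241618/(-89613825/226) = 241618*(-226/89613825) = -54605668/89613825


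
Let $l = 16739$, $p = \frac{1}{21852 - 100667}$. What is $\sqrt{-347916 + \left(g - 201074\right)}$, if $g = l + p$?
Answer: $\frac{i \sqrt{3306239010639290}}{78815} \approx 729.56 i$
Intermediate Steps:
$p = - \frac{1}{78815}$ ($p = \frac{1}{-78815} = - \frac{1}{78815} \approx -1.2688 \cdot 10^{-5}$)
$g = \frac{1319284284}{78815}$ ($g = 16739 - \frac{1}{78815} = \frac{1319284284}{78815} \approx 16739.0$)
$\sqrt{-347916 + \left(g - 201074\right)} = \sqrt{-347916 + \left(\frac{1319284284}{78815} - 201074\right)} = \sqrt{-347916 - \frac{14528363026}{78815}} = \sqrt{- \frac{41949362566}{78815}} = \frac{i \sqrt{3306239010639290}}{78815}$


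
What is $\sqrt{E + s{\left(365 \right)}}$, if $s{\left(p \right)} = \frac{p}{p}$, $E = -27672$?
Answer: $i \sqrt{27671} \approx 166.35 i$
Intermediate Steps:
$s{\left(p \right)} = 1$
$\sqrt{E + s{\left(365 \right)}} = \sqrt{-27672 + 1} = \sqrt{-27671} = i \sqrt{27671}$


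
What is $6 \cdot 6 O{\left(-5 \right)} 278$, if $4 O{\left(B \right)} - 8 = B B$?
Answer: $82566$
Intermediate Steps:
$O{\left(B \right)} = 2 + \frac{B^{2}}{4}$ ($O{\left(B \right)} = 2 + \frac{B B}{4} = 2 + \frac{B^{2}}{4}$)
$6 \cdot 6 O{\left(-5 \right)} 278 = 6 \cdot 6 \left(2 + \frac{\left(-5\right)^{2}}{4}\right) 278 = 36 \left(2 + \frac{1}{4} \cdot 25\right) 278 = 36 \left(2 + \frac{25}{4}\right) 278 = 36 \cdot \frac{33}{4} \cdot 278 = 297 \cdot 278 = 82566$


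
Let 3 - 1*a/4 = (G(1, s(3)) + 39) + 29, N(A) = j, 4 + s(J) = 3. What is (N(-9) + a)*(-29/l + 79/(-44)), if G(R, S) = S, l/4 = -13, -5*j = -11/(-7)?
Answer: 1587867/5005 ≈ 317.26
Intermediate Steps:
j = -11/35 (j = -(-11)/(5*(-7)) = -(-11)*(-1)/(5*7) = -⅕*11/7 = -11/35 ≈ -0.31429)
s(J) = -1 (s(J) = -4 + 3 = -1)
l = -52 (l = 4*(-13) = -52)
N(A) = -11/35
a = -256 (a = 12 - 4*((-1 + 39) + 29) = 12 - 4*(38 + 29) = 12 - 4*67 = 12 - 268 = -256)
(N(-9) + a)*(-29/l + 79/(-44)) = (-11/35 - 256)*(-29/(-52) + 79/(-44)) = -8971*(-29*(-1/52) + 79*(-1/44))/35 = -8971*(29/52 - 79/44)/35 = -8971/35*(-177/143) = 1587867/5005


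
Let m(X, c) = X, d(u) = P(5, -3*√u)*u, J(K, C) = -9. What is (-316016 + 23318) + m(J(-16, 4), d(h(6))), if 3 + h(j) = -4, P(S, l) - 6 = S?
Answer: -292707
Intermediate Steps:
P(S, l) = 6 + S
h(j) = -7 (h(j) = -3 - 4 = -7)
d(u) = 11*u (d(u) = (6 + 5)*u = 11*u)
(-316016 + 23318) + m(J(-16, 4), d(h(6))) = (-316016 + 23318) - 9 = -292698 - 9 = -292707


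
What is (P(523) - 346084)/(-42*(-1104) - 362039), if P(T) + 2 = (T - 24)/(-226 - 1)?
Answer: 78562021/71657317 ≈ 1.0964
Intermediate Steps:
P(T) = -430/227 - T/227 (P(T) = -2 + (T - 24)/(-226 - 1) = -2 + (-24 + T)/(-227) = -2 + (-24 + T)*(-1/227) = -2 + (24/227 - T/227) = -430/227 - T/227)
(P(523) - 346084)/(-42*(-1104) - 362039) = ((-430/227 - 1/227*523) - 346084)/(-42*(-1104) - 362039) = ((-430/227 - 523/227) - 346084)/(46368 - 362039) = (-953/227 - 346084)/(-315671) = -78562021/227*(-1/315671) = 78562021/71657317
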